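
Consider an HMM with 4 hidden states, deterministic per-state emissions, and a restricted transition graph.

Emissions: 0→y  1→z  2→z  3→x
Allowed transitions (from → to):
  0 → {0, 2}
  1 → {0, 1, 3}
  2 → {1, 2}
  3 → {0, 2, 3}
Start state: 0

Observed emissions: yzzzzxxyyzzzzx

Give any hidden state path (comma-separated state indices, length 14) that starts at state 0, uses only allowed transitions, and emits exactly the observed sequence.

  0: obs=y cand={0} pick 0 [start]
  1: obs=z cand={1,2} pick 2 [0->2 ok]
  2: obs=z cand={1,2} pick 2 [2->2 ok]
  3: obs=z cand={1,2} pick 1 [2->1 ok]
  4: obs=z cand={1,2} pick 1 [1->1 ok]
  5: obs=x cand={3} pick 3 [1->3 ok]
  6: obs=x cand={3} pick 3 [3->3 ok]
  7: obs=y cand={0} pick 0 [3->0 ok]
  8: obs=y cand={0} pick 0 [0->0 ok]
  9: obs=z cand={1,2} pick 2 [0->2 ok]
  10: obs=z cand={1,2} pick 2 [2->2 ok]
  11: obs=z cand={1,2} pick 2 [2->2 ok]
  12: obs=z cand={1,2} pick 1 [2->1 ok]
  13: obs=x cand={3} pick 3 [1->3 ok]

0,2,2,1,1,3,3,0,0,2,2,2,1,3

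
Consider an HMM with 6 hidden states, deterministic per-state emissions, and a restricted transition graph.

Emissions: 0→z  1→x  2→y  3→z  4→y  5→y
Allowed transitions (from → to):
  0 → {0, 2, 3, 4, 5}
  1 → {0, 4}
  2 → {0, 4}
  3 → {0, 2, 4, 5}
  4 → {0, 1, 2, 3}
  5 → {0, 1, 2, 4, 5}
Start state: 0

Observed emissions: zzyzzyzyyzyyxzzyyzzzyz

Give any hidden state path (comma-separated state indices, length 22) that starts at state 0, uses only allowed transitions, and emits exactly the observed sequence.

0,3,4,0,0,2,0,4,2,0,2,4,1,0,0,5,5,0,0,3,2,0

  t0 'z' -> {0,3}, take 0 (start)
  t1 'z' -> {0,3}, take 3 (0->3 ok)
  t2 'y' -> {2,4,5}, take 4 (3->4 ok)
  t3 'z' -> {0,3}, take 0 (4->0 ok)
  t4 'z' -> {0,3}, take 0 (0->0 ok)
  t5 'y' -> {2,4,5}, take 2 (0->2 ok)
  t6 'z' -> {0,3}, take 0 (2->0 ok)
  t7 'y' -> {2,4,5}, take 4 (0->4 ok)
  t8 'y' -> {2,4,5}, take 2 (4->2 ok)
  t9 'z' -> {0,3}, take 0 (2->0 ok)
  t10 'y' -> {2,4,5}, take 2 (0->2 ok)
  t11 'y' -> {2,4,5}, take 4 (2->4 ok)
  t12 'x' -> {1}, take 1 (4->1 ok)
  t13 'z' -> {0,3}, take 0 (1->0 ok)
  t14 'z' -> {0,3}, take 0 (0->0 ok)
  t15 'y' -> {2,4,5}, take 5 (0->5 ok)
  t16 'y' -> {2,4,5}, take 5 (5->5 ok)
  t17 'z' -> {0,3}, take 0 (5->0 ok)
  t18 'z' -> {0,3}, take 0 (0->0 ok)
  t19 'z' -> {0,3}, take 3 (0->3 ok)
  t20 'y' -> {2,4,5}, take 2 (3->2 ok)
  t21 'z' -> {0,3}, take 0 (2->0 ok)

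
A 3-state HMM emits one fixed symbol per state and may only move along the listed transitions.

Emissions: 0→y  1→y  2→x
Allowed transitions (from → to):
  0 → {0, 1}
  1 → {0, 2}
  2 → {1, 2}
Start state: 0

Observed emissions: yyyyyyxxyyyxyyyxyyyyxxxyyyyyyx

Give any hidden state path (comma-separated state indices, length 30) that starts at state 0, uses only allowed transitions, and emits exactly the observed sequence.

  0: obs=y cand={0,1} pick 0 [start]
  1: obs=y cand={0,1} pick 0 [0->0 ok]
  2: obs=y cand={0,1} pick 0 [0->0 ok]
  3: obs=y cand={0,1} pick 0 [0->0 ok]
  4: obs=y cand={0,1} pick 0 [0->0 ok]
  5: obs=y cand={0,1} pick 1 [0->1 ok]
  6: obs=x cand={2} pick 2 [1->2 ok]
  7: obs=x cand={2} pick 2 [2->2 ok]
  8: obs=y cand={0,1} pick 1 [2->1 ok]
  9: obs=y cand={0,1} pick 0 [1->0 ok]
  10: obs=y cand={0,1} pick 1 [0->1 ok]
  11: obs=x cand={2} pick 2 [1->2 ok]
  12: obs=y cand={0,1} pick 1 [2->1 ok]
  13: obs=y cand={0,1} pick 0 [1->0 ok]
  14: obs=y cand={0,1} pick 1 [0->1 ok]
  15: obs=x cand={2} pick 2 [1->2 ok]
  16: obs=y cand={0,1} pick 1 [2->1 ok]
  17: obs=y cand={0,1} pick 0 [1->0 ok]
  18: obs=y cand={0,1} pick 0 [0->0 ok]
  19: obs=y cand={0,1} pick 1 [0->1 ok]
  20: obs=x cand={2} pick 2 [1->2 ok]
  21: obs=x cand={2} pick 2 [2->2 ok]
  22: obs=x cand={2} pick 2 [2->2 ok]
  23: obs=y cand={0,1} pick 1 [2->1 ok]
  24: obs=y cand={0,1} pick 0 [1->0 ok]
  25: obs=y cand={0,1} pick 0 [0->0 ok]
  26: obs=y cand={0,1} pick 1 [0->1 ok]
  27: obs=y cand={0,1} pick 0 [1->0 ok]
  28: obs=y cand={0,1} pick 1 [0->1 ok]
  29: obs=x cand={2} pick 2 [1->2 ok]

0,0,0,0,0,1,2,2,1,0,1,2,1,0,1,2,1,0,0,1,2,2,2,1,0,0,1,0,1,2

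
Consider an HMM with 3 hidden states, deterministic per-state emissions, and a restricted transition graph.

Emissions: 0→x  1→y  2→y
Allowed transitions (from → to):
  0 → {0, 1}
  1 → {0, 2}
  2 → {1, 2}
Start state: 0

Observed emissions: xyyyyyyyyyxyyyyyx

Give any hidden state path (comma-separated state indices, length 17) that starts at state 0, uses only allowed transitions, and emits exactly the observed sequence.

0,1,2,1,2,2,2,2,2,1,0,1,2,1,2,1,0

  0: obs=x cand={0} pick 0 [start]
  1: obs=y cand={1,2} pick 1 [0->1 ok]
  2: obs=y cand={1,2} pick 2 [1->2 ok]
  3: obs=y cand={1,2} pick 1 [2->1 ok]
  4: obs=y cand={1,2} pick 2 [1->2 ok]
  5: obs=y cand={1,2} pick 2 [2->2 ok]
  6: obs=y cand={1,2} pick 2 [2->2 ok]
  7: obs=y cand={1,2} pick 2 [2->2 ok]
  8: obs=y cand={1,2} pick 2 [2->2 ok]
  9: obs=y cand={1,2} pick 1 [2->1 ok]
  10: obs=x cand={0} pick 0 [1->0 ok]
  11: obs=y cand={1,2} pick 1 [0->1 ok]
  12: obs=y cand={1,2} pick 2 [1->2 ok]
  13: obs=y cand={1,2} pick 1 [2->1 ok]
  14: obs=y cand={1,2} pick 2 [1->2 ok]
  15: obs=y cand={1,2} pick 1 [2->1 ok]
  16: obs=x cand={0} pick 0 [1->0 ok]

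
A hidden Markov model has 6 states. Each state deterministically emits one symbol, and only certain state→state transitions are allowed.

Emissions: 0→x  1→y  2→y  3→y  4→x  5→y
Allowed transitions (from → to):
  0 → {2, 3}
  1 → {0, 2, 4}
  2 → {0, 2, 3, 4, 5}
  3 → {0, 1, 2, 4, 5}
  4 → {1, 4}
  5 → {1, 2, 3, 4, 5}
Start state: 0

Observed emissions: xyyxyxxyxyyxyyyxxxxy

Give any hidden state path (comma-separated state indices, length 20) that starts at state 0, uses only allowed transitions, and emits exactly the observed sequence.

0,3,2,0,3,4,4,1,0,2,2,0,3,5,5,4,4,4,4,1

  0: obs=x cand={0,4} pick 0 [start]
  1: obs=y cand={1,2,3,5} pick 3 [0->3 ok]
  2: obs=y cand={1,2,3,5} pick 2 [3->2 ok]
  3: obs=x cand={0,4} pick 0 [2->0 ok]
  4: obs=y cand={1,2,3,5} pick 3 [0->3 ok]
  5: obs=x cand={0,4} pick 4 [3->4 ok]
  6: obs=x cand={0,4} pick 4 [4->4 ok]
  7: obs=y cand={1,2,3,5} pick 1 [4->1 ok]
  8: obs=x cand={0,4} pick 0 [1->0 ok]
  9: obs=y cand={1,2,3,5} pick 2 [0->2 ok]
  10: obs=y cand={1,2,3,5} pick 2 [2->2 ok]
  11: obs=x cand={0,4} pick 0 [2->0 ok]
  12: obs=y cand={1,2,3,5} pick 3 [0->3 ok]
  13: obs=y cand={1,2,3,5} pick 5 [3->5 ok]
  14: obs=y cand={1,2,3,5} pick 5 [5->5 ok]
  15: obs=x cand={0,4} pick 4 [5->4 ok]
  16: obs=x cand={0,4} pick 4 [4->4 ok]
  17: obs=x cand={0,4} pick 4 [4->4 ok]
  18: obs=x cand={0,4} pick 4 [4->4 ok]
  19: obs=y cand={1,2,3,5} pick 1 [4->1 ok]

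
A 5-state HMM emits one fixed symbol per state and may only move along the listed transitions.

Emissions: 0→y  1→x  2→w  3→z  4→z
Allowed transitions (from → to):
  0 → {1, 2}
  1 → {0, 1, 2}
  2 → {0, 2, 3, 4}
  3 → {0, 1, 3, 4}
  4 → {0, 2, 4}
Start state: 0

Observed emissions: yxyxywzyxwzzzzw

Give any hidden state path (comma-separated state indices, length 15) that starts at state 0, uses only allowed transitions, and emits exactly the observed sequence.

0,1,0,1,0,2,3,0,1,2,3,3,3,4,2

  t0 'y' -> {0}, take 0 (start)
  t1 'x' -> {1}, take 1 (0->1 ok)
  t2 'y' -> {0}, take 0 (1->0 ok)
  t3 'x' -> {1}, take 1 (0->1 ok)
  t4 'y' -> {0}, take 0 (1->0 ok)
  t5 'w' -> {2}, take 2 (0->2 ok)
  t6 'z' -> {3,4}, take 3 (2->3 ok)
  t7 'y' -> {0}, take 0 (3->0 ok)
  t8 'x' -> {1}, take 1 (0->1 ok)
  t9 'w' -> {2}, take 2 (1->2 ok)
  t10 'z' -> {3,4}, take 3 (2->3 ok)
  t11 'z' -> {3,4}, take 3 (3->3 ok)
  t12 'z' -> {3,4}, take 3 (3->3 ok)
  t13 'z' -> {3,4}, take 4 (3->4 ok)
  t14 'w' -> {2}, take 2 (4->2 ok)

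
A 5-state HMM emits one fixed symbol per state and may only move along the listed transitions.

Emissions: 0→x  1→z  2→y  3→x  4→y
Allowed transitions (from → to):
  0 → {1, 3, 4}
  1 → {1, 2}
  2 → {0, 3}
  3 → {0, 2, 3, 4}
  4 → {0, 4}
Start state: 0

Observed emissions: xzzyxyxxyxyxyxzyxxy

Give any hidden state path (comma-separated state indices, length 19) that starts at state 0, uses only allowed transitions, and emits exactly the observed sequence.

0,1,1,2,3,4,0,3,2,0,4,0,4,0,1,2,3,0,4

  pos 0: x in {0,3}, choose 0; start
  pos 1: z in {1}, choose 1; 0->1 ok
  pos 2: z in {1}, choose 1; 1->1 ok
  pos 3: y in {2,4}, choose 2; 1->2 ok
  pos 4: x in {0,3}, choose 3; 2->3 ok
  pos 5: y in {2,4}, choose 4; 3->4 ok
  pos 6: x in {0,3}, choose 0; 4->0 ok
  pos 7: x in {0,3}, choose 3; 0->3 ok
  pos 8: y in {2,4}, choose 2; 3->2 ok
  pos 9: x in {0,3}, choose 0; 2->0 ok
  pos 10: y in {2,4}, choose 4; 0->4 ok
  pos 11: x in {0,3}, choose 0; 4->0 ok
  pos 12: y in {2,4}, choose 4; 0->4 ok
  pos 13: x in {0,3}, choose 0; 4->0 ok
  pos 14: z in {1}, choose 1; 0->1 ok
  pos 15: y in {2,4}, choose 2; 1->2 ok
  pos 16: x in {0,3}, choose 3; 2->3 ok
  pos 17: x in {0,3}, choose 0; 3->0 ok
  pos 18: y in {2,4}, choose 4; 0->4 ok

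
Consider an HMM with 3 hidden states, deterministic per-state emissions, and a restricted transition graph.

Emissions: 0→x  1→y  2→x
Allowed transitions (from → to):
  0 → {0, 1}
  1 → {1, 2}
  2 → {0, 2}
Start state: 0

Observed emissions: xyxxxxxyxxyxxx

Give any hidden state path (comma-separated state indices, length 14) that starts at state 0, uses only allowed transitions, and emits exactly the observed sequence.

0,1,2,2,2,2,0,1,2,0,1,2,0,0

  pos 0: x in {0,2}, choose 0; start
  pos 1: y in {1}, choose 1; 0->1 ok
  pos 2: x in {0,2}, choose 2; 1->2 ok
  pos 3: x in {0,2}, choose 2; 2->2 ok
  pos 4: x in {0,2}, choose 2; 2->2 ok
  pos 5: x in {0,2}, choose 2; 2->2 ok
  pos 6: x in {0,2}, choose 0; 2->0 ok
  pos 7: y in {1}, choose 1; 0->1 ok
  pos 8: x in {0,2}, choose 2; 1->2 ok
  pos 9: x in {0,2}, choose 0; 2->0 ok
  pos 10: y in {1}, choose 1; 0->1 ok
  pos 11: x in {0,2}, choose 2; 1->2 ok
  pos 12: x in {0,2}, choose 0; 2->0 ok
  pos 13: x in {0,2}, choose 0; 0->0 ok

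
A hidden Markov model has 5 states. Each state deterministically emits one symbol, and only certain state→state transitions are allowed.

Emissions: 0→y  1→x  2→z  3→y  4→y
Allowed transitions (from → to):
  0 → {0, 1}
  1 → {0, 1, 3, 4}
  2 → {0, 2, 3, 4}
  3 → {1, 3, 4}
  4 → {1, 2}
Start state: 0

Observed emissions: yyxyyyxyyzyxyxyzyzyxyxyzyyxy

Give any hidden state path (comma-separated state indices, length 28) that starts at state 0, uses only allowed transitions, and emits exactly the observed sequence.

0,0,1,0,0,0,1,3,4,2,3,1,0,1,4,2,4,2,4,1,4,1,4,2,3,3,1,3

  pos 0: y in {0,3,4}, choose 0; start
  pos 1: y in {0,3,4}, choose 0; 0->0 ok
  pos 2: x in {1}, choose 1; 0->1 ok
  pos 3: y in {0,3,4}, choose 0; 1->0 ok
  pos 4: y in {0,3,4}, choose 0; 0->0 ok
  pos 5: y in {0,3,4}, choose 0; 0->0 ok
  pos 6: x in {1}, choose 1; 0->1 ok
  pos 7: y in {0,3,4}, choose 3; 1->3 ok
  pos 8: y in {0,3,4}, choose 4; 3->4 ok
  pos 9: z in {2}, choose 2; 4->2 ok
  pos 10: y in {0,3,4}, choose 3; 2->3 ok
  pos 11: x in {1}, choose 1; 3->1 ok
  pos 12: y in {0,3,4}, choose 0; 1->0 ok
  pos 13: x in {1}, choose 1; 0->1 ok
  pos 14: y in {0,3,4}, choose 4; 1->4 ok
  pos 15: z in {2}, choose 2; 4->2 ok
  pos 16: y in {0,3,4}, choose 4; 2->4 ok
  pos 17: z in {2}, choose 2; 4->2 ok
  pos 18: y in {0,3,4}, choose 4; 2->4 ok
  pos 19: x in {1}, choose 1; 4->1 ok
  pos 20: y in {0,3,4}, choose 4; 1->4 ok
  pos 21: x in {1}, choose 1; 4->1 ok
  pos 22: y in {0,3,4}, choose 4; 1->4 ok
  pos 23: z in {2}, choose 2; 4->2 ok
  pos 24: y in {0,3,4}, choose 3; 2->3 ok
  pos 25: y in {0,3,4}, choose 3; 3->3 ok
  pos 26: x in {1}, choose 1; 3->1 ok
  pos 27: y in {0,3,4}, choose 3; 1->3 ok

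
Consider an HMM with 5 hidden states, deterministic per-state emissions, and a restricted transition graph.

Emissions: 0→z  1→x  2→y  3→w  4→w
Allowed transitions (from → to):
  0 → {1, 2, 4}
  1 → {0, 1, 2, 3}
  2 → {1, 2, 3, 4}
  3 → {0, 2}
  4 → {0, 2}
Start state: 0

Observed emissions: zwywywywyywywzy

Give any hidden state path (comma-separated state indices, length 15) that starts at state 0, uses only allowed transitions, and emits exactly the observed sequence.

0,4,2,3,2,3,2,4,2,2,4,2,4,0,2

  pos 0: z in {0}, choose 0; start
  pos 1: w in {3,4}, choose 4; 0->4 ok
  pos 2: y in {2}, choose 2; 4->2 ok
  pos 3: w in {3,4}, choose 3; 2->3 ok
  pos 4: y in {2}, choose 2; 3->2 ok
  pos 5: w in {3,4}, choose 3; 2->3 ok
  pos 6: y in {2}, choose 2; 3->2 ok
  pos 7: w in {3,4}, choose 4; 2->4 ok
  pos 8: y in {2}, choose 2; 4->2 ok
  pos 9: y in {2}, choose 2; 2->2 ok
  pos 10: w in {3,4}, choose 4; 2->4 ok
  pos 11: y in {2}, choose 2; 4->2 ok
  pos 12: w in {3,4}, choose 4; 2->4 ok
  pos 13: z in {0}, choose 0; 4->0 ok
  pos 14: y in {2}, choose 2; 0->2 ok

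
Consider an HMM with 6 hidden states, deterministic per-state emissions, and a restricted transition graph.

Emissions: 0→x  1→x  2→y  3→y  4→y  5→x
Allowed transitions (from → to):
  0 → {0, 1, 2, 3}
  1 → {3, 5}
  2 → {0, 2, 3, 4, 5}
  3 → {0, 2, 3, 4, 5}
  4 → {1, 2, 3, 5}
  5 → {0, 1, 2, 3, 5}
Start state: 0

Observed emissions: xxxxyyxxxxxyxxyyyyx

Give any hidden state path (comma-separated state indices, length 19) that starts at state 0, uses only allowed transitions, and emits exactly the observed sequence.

0,0,0,0,2,2,5,5,1,5,0,2,0,0,2,2,2,2,5

  [0] x  {0,1,5}  => 0  start
  [1] x  {0,1,5}  => 0  0->0 ok
  [2] x  {0,1,5}  => 0  0->0 ok
  [3] x  {0,1,5}  => 0  0->0 ok
  [4] y  {2,3,4}  => 2  0->2 ok
  [5] y  {2,3,4}  => 2  2->2 ok
  [6] x  {0,1,5}  => 5  2->5 ok
  [7] x  {0,1,5}  => 5  5->5 ok
  [8] x  {0,1,5}  => 1  5->1 ok
  [9] x  {0,1,5}  => 5  1->5 ok
  [10] x  {0,1,5}  => 0  5->0 ok
  [11] y  {2,3,4}  => 2  0->2 ok
  [12] x  {0,1,5}  => 0  2->0 ok
  [13] x  {0,1,5}  => 0  0->0 ok
  [14] y  {2,3,4}  => 2  0->2 ok
  [15] y  {2,3,4}  => 2  2->2 ok
  [16] y  {2,3,4}  => 2  2->2 ok
  [17] y  {2,3,4}  => 2  2->2 ok
  [18] x  {0,1,5}  => 5  2->5 ok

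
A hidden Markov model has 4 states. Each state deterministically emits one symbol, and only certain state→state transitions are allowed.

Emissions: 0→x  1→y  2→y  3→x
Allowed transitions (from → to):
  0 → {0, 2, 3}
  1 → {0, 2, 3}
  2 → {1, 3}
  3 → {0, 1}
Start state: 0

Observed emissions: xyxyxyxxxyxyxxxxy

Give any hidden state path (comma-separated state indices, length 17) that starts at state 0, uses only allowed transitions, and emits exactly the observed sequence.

  pos 0: x in {0,3}, choose 0; start
  pos 1: y in {1,2}, choose 2; 0->2 ok
  pos 2: x in {0,3}, choose 3; 2->3 ok
  pos 3: y in {1,2}, choose 1; 3->1 ok
  pos 4: x in {0,3}, choose 3; 1->3 ok
  pos 5: y in {1,2}, choose 1; 3->1 ok
  pos 6: x in {0,3}, choose 0; 1->0 ok
  pos 7: x in {0,3}, choose 3; 0->3 ok
  pos 8: x in {0,3}, choose 0; 3->0 ok
  pos 9: y in {1,2}, choose 2; 0->2 ok
  pos 10: x in {0,3}, choose 3; 2->3 ok
  pos 11: y in {1,2}, choose 1; 3->1 ok
  pos 12: x in {0,3}, choose 3; 1->3 ok
  pos 13: x in {0,3}, choose 0; 3->0 ok
  pos 14: x in {0,3}, choose 3; 0->3 ok
  pos 15: x in {0,3}, choose 0; 3->0 ok
  pos 16: y in {1,2}, choose 2; 0->2 ok

0,2,3,1,3,1,0,3,0,2,3,1,3,0,3,0,2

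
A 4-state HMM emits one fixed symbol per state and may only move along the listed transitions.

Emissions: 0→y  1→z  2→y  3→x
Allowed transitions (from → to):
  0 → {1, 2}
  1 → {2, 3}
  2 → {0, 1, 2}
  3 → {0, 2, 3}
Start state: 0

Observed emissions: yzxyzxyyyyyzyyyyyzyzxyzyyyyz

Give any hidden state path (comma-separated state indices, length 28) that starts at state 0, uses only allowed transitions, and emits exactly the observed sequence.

  [0] y  {0,2}  => 0  start
  [1] z  {1}  => 1  0->1 ok
  [2] x  {3}  => 3  1->3 ok
  [3] y  {0,2}  => 0  3->0 ok
  [4] z  {1}  => 1  0->1 ok
  [5] x  {3}  => 3  1->3 ok
  [6] y  {0,2}  => 2  3->2 ok
  [7] y  {0,2}  => 0  2->0 ok
  [8] y  {0,2}  => 2  0->2 ok
  [9] y  {0,2}  => 2  2->2 ok
  [10] y  {0,2}  => 0  2->0 ok
  [11] z  {1}  => 1  0->1 ok
  [12] y  {0,2}  => 2  1->2 ok
  [13] y  {0,2}  => 2  2->2 ok
  [14] y  {0,2}  => 0  2->0 ok
  [15] y  {0,2}  => 2  0->2 ok
  [16] y  {0,2}  => 2  2->2 ok
  [17] z  {1}  => 1  2->1 ok
  [18] y  {0,2}  => 2  1->2 ok
  [19] z  {1}  => 1  2->1 ok
  [20] x  {3}  => 3  1->3 ok
  [21] y  {0,2}  => 0  3->0 ok
  [22] z  {1}  => 1  0->1 ok
  [23] y  {0,2}  => 2  1->2 ok
  [24] y  {0,2}  => 0  2->0 ok
  [25] y  {0,2}  => 2  0->2 ok
  [26] y  {0,2}  => 0  2->0 ok
  [27] z  {1}  => 1  0->1 ok

0,1,3,0,1,3,2,0,2,2,0,1,2,2,0,2,2,1,2,1,3,0,1,2,0,2,0,1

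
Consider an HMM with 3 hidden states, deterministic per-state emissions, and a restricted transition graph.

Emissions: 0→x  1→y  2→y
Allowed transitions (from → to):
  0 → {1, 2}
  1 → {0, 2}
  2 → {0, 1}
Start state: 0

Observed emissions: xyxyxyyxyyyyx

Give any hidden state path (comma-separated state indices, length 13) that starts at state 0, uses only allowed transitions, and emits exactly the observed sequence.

  [0] x  {0}  => 0  start
  [1] y  {1,2}  => 1  0->1 ok
  [2] x  {0}  => 0  1->0 ok
  [3] y  {1,2}  => 2  0->2 ok
  [4] x  {0}  => 0  2->0 ok
  [5] y  {1,2}  => 1  0->1 ok
  [6] y  {1,2}  => 2  1->2 ok
  [7] x  {0}  => 0  2->0 ok
  [8] y  {1,2}  => 1  0->1 ok
  [9] y  {1,2}  => 2  1->2 ok
  [10] y  {1,2}  => 1  2->1 ok
  [11] y  {1,2}  => 2  1->2 ok
  [12] x  {0}  => 0  2->0 ok

0,1,0,2,0,1,2,0,1,2,1,2,0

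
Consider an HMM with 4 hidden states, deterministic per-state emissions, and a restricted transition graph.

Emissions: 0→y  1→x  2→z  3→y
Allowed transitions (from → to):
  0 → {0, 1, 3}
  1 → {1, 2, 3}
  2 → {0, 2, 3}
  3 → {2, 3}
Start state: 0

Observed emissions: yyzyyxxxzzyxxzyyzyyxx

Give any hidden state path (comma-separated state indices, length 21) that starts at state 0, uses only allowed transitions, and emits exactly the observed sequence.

0,3,2,0,0,1,1,1,2,2,0,1,1,2,3,3,2,0,0,1,1

  t0 'y' -> {0,3}, take 0 (start)
  t1 'y' -> {0,3}, take 3 (0->3 ok)
  t2 'z' -> {2}, take 2 (3->2 ok)
  t3 'y' -> {0,3}, take 0 (2->0 ok)
  t4 'y' -> {0,3}, take 0 (0->0 ok)
  t5 'x' -> {1}, take 1 (0->1 ok)
  t6 'x' -> {1}, take 1 (1->1 ok)
  t7 'x' -> {1}, take 1 (1->1 ok)
  t8 'z' -> {2}, take 2 (1->2 ok)
  t9 'z' -> {2}, take 2 (2->2 ok)
  t10 'y' -> {0,3}, take 0 (2->0 ok)
  t11 'x' -> {1}, take 1 (0->1 ok)
  t12 'x' -> {1}, take 1 (1->1 ok)
  t13 'z' -> {2}, take 2 (1->2 ok)
  t14 'y' -> {0,3}, take 3 (2->3 ok)
  t15 'y' -> {0,3}, take 3 (3->3 ok)
  t16 'z' -> {2}, take 2 (3->2 ok)
  t17 'y' -> {0,3}, take 0 (2->0 ok)
  t18 'y' -> {0,3}, take 0 (0->0 ok)
  t19 'x' -> {1}, take 1 (0->1 ok)
  t20 'x' -> {1}, take 1 (1->1 ok)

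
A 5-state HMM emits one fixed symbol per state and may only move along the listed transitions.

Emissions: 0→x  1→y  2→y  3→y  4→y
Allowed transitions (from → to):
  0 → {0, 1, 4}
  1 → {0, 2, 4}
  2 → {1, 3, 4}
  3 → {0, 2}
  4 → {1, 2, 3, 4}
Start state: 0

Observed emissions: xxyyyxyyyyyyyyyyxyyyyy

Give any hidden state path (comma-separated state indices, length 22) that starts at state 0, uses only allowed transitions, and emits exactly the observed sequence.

0,0,1,2,3,0,1,4,4,1,2,4,1,4,4,3,0,4,1,2,1,4

  0: obs=x cand={0} pick 0 [start]
  1: obs=x cand={0} pick 0 [0->0 ok]
  2: obs=y cand={1,2,3,4} pick 1 [0->1 ok]
  3: obs=y cand={1,2,3,4} pick 2 [1->2 ok]
  4: obs=y cand={1,2,3,4} pick 3 [2->3 ok]
  5: obs=x cand={0} pick 0 [3->0 ok]
  6: obs=y cand={1,2,3,4} pick 1 [0->1 ok]
  7: obs=y cand={1,2,3,4} pick 4 [1->4 ok]
  8: obs=y cand={1,2,3,4} pick 4 [4->4 ok]
  9: obs=y cand={1,2,3,4} pick 1 [4->1 ok]
  10: obs=y cand={1,2,3,4} pick 2 [1->2 ok]
  11: obs=y cand={1,2,3,4} pick 4 [2->4 ok]
  12: obs=y cand={1,2,3,4} pick 1 [4->1 ok]
  13: obs=y cand={1,2,3,4} pick 4 [1->4 ok]
  14: obs=y cand={1,2,3,4} pick 4 [4->4 ok]
  15: obs=y cand={1,2,3,4} pick 3 [4->3 ok]
  16: obs=x cand={0} pick 0 [3->0 ok]
  17: obs=y cand={1,2,3,4} pick 4 [0->4 ok]
  18: obs=y cand={1,2,3,4} pick 1 [4->1 ok]
  19: obs=y cand={1,2,3,4} pick 2 [1->2 ok]
  20: obs=y cand={1,2,3,4} pick 1 [2->1 ok]
  21: obs=y cand={1,2,3,4} pick 4 [1->4 ok]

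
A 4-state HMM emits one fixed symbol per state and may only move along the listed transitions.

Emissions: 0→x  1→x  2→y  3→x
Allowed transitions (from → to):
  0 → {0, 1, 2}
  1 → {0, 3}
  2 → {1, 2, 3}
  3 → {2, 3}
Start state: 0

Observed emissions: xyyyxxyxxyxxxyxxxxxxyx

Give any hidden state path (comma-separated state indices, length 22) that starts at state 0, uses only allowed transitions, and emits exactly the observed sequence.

  pos 0: x in {0,1,3}, choose 0; start
  pos 1: y in {2}, choose 2; 0->2 ok
  pos 2: y in {2}, choose 2; 2->2 ok
  pos 3: y in {2}, choose 2; 2->2 ok
  pos 4: x in {0,1,3}, choose 1; 2->1 ok
  pos 5: x in {0,1,3}, choose 0; 1->0 ok
  pos 6: y in {2}, choose 2; 0->2 ok
  pos 7: x in {0,1,3}, choose 1; 2->1 ok
  pos 8: x in {0,1,3}, choose 3; 1->3 ok
  pos 9: y in {2}, choose 2; 3->2 ok
  pos 10: x in {0,1,3}, choose 1; 2->1 ok
  pos 11: x in {0,1,3}, choose 3; 1->3 ok
  pos 12: x in {0,1,3}, choose 3; 3->3 ok
  pos 13: y in {2}, choose 2; 3->2 ok
  pos 14: x in {0,1,3}, choose 1; 2->1 ok
  pos 15: x in {0,1,3}, choose 0; 1->0 ok
  pos 16: x in {0,1,3}, choose 1; 0->1 ok
  pos 17: x in {0,1,3}, choose 0; 1->0 ok
  pos 18: x in {0,1,3}, choose 1; 0->1 ok
  pos 19: x in {0,1,3}, choose 0; 1->0 ok
  pos 20: y in {2}, choose 2; 0->2 ok
  pos 21: x in {0,1,3}, choose 3; 2->3 ok

0,2,2,2,1,0,2,1,3,2,1,3,3,2,1,0,1,0,1,0,2,3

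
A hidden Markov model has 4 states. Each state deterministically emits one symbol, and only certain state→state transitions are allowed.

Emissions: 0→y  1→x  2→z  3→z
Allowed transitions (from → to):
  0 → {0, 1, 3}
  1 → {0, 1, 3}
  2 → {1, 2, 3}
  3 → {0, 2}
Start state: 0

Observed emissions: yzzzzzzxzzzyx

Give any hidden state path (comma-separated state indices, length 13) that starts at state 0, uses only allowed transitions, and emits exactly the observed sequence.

  pos 0: y in {0}, choose 0; start
  pos 1: z in {2,3}, choose 3; 0->3 ok
  pos 2: z in {2,3}, choose 2; 3->2 ok
  pos 3: z in {2,3}, choose 2; 2->2 ok
  pos 4: z in {2,3}, choose 2; 2->2 ok
  pos 5: z in {2,3}, choose 3; 2->3 ok
  pos 6: z in {2,3}, choose 2; 3->2 ok
  pos 7: x in {1}, choose 1; 2->1 ok
  pos 8: z in {2,3}, choose 3; 1->3 ok
  pos 9: z in {2,3}, choose 2; 3->2 ok
  pos 10: z in {2,3}, choose 3; 2->3 ok
  pos 11: y in {0}, choose 0; 3->0 ok
  pos 12: x in {1}, choose 1; 0->1 ok

0,3,2,2,2,3,2,1,3,2,3,0,1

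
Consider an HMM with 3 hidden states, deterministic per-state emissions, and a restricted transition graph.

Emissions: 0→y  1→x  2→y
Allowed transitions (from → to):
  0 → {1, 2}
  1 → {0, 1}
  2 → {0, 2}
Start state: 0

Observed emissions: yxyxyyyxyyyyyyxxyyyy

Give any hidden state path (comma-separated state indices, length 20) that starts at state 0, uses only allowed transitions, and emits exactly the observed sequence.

  0: obs=y cand={0,2} pick 0 [start]
  1: obs=x cand={1} pick 1 [0->1 ok]
  2: obs=y cand={0,2} pick 0 [1->0 ok]
  3: obs=x cand={1} pick 1 [0->1 ok]
  4: obs=y cand={0,2} pick 0 [1->0 ok]
  5: obs=y cand={0,2} pick 2 [0->2 ok]
  6: obs=y cand={0,2} pick 0 [2->0 ok]
  7: obs=x cand={1} pick 1 [0->1 ok]
  8: obs=y cand={0,2} pick 0 [1->0 ok]
  9: obs=y cand={0,2} pick 2 [0->2 ok]
  10: obs=y cand={0,2} pick 2 [2->2 ok]
  11: obs=y cand={0,2} pick 0 [2->0 ok]
  12: obs=y cand={0,2} pick 2 [0->2 ok]
  13: obs=y cand={0,2} pick 0 [2->0 ok]
  14: obs=x cand={1} pick 1 [0->1 ok]
  15: obs=x cand={1} pick 1 [1->1 ok]
  16: obs=y cand={0,2} pick 0 [1->0 ok]
  17: obs=y cand={0,2} pick 2 [0->2 ok]
  18: obs=y cand={0,2} pick 2 [2->2 ok]
  19: obs=y cand={0,2} pick 0 [2->0 ok]

0,1,0,1,0,2,0,1,0,2,2,0,2,0,1,1,0,2,2,0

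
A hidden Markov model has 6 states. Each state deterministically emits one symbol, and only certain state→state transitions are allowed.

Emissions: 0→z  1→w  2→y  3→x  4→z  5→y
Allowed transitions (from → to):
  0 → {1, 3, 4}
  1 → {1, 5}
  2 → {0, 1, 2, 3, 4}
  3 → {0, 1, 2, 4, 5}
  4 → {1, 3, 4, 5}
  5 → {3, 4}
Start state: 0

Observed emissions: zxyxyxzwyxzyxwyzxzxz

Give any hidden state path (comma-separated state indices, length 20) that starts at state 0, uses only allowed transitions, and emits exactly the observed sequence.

  pos 0: z in {0,4}, choose 0; start
  pos 1: x in {3}, choose 3; 0->3 ok
  pos 2: y in {2,5}, choose 5; 3->5 ok
  pos 3: x in {3}, choose 3; 5->3 ok
  pos 4: y in {2,5}, choose 5; 3->5 ok
  pos 5: x in {3}, choose 3; 5->3 ok
  pos 6: z in {0,4}, choose 4; 3->4 ok
  pos 7: w in {1}, choose 1; 4->1 ok
  pos 8: y in {2,5}, choose 5; 1->5 ok
  pos 9: x in {3}, choose 3; 5->3 ok
  pos 10: z in {0,4}, choose 4; 3->4 ok
  pos 11: y in {2,5}, choose 5; 4->5 ok
  pos 12: x in {3}, choose 3; 5->3 ok
  pos 13: w in {1}, choose 1; 3->1 ok
  pos 14: y in {2,5}, choose 5; 1->5 ok
  pos 15: z in {0,4}, choose 4; 5->4 ok
  pos 16: x in {3}, choose 3; 4->3 ok
  pos 17: z in {0,4}, choose 4; 3->4 ok
  pos 18: x in {3}, choose 3; 4->3 ok
  pos 19: z in {0,4}, choose 4; 3->4 ok

0,3,5,3,5,3,4,1,5,3,4,5,3,1,5,4,3,4,3,4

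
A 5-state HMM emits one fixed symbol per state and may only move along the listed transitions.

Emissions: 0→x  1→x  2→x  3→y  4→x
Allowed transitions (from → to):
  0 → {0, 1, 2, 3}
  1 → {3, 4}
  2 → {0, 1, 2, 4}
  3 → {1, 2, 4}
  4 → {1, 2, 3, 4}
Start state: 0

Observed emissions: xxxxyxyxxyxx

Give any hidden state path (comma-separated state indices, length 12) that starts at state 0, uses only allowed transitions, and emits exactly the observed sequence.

  0: obs=x cand={0,1,2,4} pick 0 [start]
  1: obs=x cand={0,1,2,4} pick 2 [0->2 ok]
  2: obs=x cand={0,1,2,4} pick 4 [2->4 ok]
  3: obs=x cand={0,1,2,4} pick 1 [4->1 ok]
  4: obs=y cand={3} pick 3 [1->3 ok]
  5: obs=x cand={0,1,2,4} pick 1 [3->1 ok]
  6: obs=y cand={3} pick 3 [1->3 ok]
  7: obs=x cand={0,1,2,4} pick 1 [3->1 ok]
  8: obs=x cand={0,1,2,4} pick 4 [1->4 ok]
  9: obs=y cand={3} pick 3 [4->3 ok]
  10: obs=x cand={0,1,2,4} pick 2 [3->2 ok]
  11: obs=x cand={0,1,2,4} pick 0 [2->0 ok]

0,2,4,1,3,1,3,1,4,3,2,0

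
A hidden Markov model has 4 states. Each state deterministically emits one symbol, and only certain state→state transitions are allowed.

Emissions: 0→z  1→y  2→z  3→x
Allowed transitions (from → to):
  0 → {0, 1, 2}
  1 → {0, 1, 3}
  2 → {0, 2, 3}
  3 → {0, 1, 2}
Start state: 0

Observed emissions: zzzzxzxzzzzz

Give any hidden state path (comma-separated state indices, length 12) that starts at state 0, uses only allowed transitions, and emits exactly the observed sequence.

  0: obs=z cand={0,2} pick 0 [start]
  1: obs=z cand={0,2} pick 2 [0->2 ok]
  2: obs=z cand={0,2} pick 2 [2->2 ok]
  3: obs=z cand={0,2} pick 2 [2->2 ok]
  4: obs=x cand={3} pick 3 [2->3 ok]
  5: obs=z cand={0,2} pick 2 [3->2 ok]
  6: obs=x cand={3} pick 3 [2->3 ok]
  7: obs=z cand={0,2} pick 0 [3->0 ok]
  8: obs=z cand={0,2} pick 0 [0->0 ok]
  9: obs=z cand={0,2} pick 2 [0->2 ok]
  10: obs=z cand={0,2} pick 2 [2->2 ok]
  11: obs=z cand={0,2} pick 0 [2->0 ok]

0,2,2,2,3,2,3,0,0,2,2,0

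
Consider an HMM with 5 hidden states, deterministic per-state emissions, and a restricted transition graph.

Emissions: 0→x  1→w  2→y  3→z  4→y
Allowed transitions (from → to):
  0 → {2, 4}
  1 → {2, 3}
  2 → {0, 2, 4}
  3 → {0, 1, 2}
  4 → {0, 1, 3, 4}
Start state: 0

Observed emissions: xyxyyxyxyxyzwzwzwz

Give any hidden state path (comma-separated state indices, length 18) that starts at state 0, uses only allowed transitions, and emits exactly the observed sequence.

0,2,0,2,2,0,4,0,4,0,4,3,1,3,1,3,1,3

  0: obs=x cand={0} pick 0 [start]
  1: obs=y cand={2,4} pick 2 [0->2 ok]
  2: obs=x cand={0} pick 0 [2->0 ok]
  3: obs=y cand={2,4} pick 2 [0->2 ok]
  4: obs=y cand={2,4} pick 2 [2->2 ok]
  5: obs=x cand={0} pick 0 [2->0 ok]
  6: obs=y cand={2,4} pick 4 [0->4 ok]
  7: obs=x cand={0} pick 0 [4->0 ok]
  8: obs=y cand={2,4} pick 4 [0->4 ok]
  9: obs=x cand={0} pick 0 [4->0 ok]
  10: obs=y cand={2,4} pick 4 [0->4 ok]
  11: obs=z cand={3} pick 3 [4->3 ok]
  12: obs=w cand={1} pick 1 [3->1 ok]
  13: obs=z cand={3} pick 3 [1->3 ok]
  14: obs=w cand={1} pick 1 [3->1 ok]
  15: obs=z cand={3} pick 3 [1->3 ok]
  16: obs=w cand={1} pick 1 [3->1 ok]
  17: obs=z cand={3} pick 3 [1->3 ok]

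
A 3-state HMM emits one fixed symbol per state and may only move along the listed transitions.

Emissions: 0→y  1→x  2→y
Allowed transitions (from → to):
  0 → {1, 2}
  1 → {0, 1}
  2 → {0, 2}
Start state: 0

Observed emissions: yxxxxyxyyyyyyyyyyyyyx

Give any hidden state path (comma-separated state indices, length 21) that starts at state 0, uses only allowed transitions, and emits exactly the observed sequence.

0,1,1,1,1,0,1,0,2,2,2,2,2,2,0,2,2,0,2,0,1

  t0 'y' -> {0,2}, take 0 (start)
  t1 'x' -> {1}, take 1 (0->1 ok)
  t2 'x' -> {1}, take 1 (1->1 ok)
  t3 'x' -> {1}, take 1 (1->1 ok)
  t4 'x' -> {1}, take 1 (1->1 ok)
  t5 'y' -> {0,2}, take 0 (1->0 ok)
  t6 'x' -> {1}, take 1 (0->1 ok)
  t7 'y' -> {0,2}, take 0 (1->0 ok)
  t8 'y' -> {0,2}, take 2 (0->2 ok)
  t9 'y' -> {0,2}, take 2 (2->2 ok)
  t10 'y' -> {0,2}, take 2 (2->2 ok)
  t11 'y' -> {0,2}, take 2 (2->2 ok)
  t12 'y' -> {0,2}, take 2 (2->2 ok)
  t13 'y' -> {0,2}, take 2 (2->2 ok)
  t14 'y' -> {0,2}, take 0 (2->0 ok)
  t15 'y' -> {0,2}, take 2 (0->2 ok)
  t16 'y' -> {0,2}, take 2 (2->2 ok)
  t17 'y' -> {0,2}, take 0 (2->0 ok)
  t18 'y' -> {0,2}, take 2 (0->2 ok)
  t19 'y' -> {0,2}, take 0 (2->0 ok)
  t20 'x' -> {1}, take 1 (0->1 ok)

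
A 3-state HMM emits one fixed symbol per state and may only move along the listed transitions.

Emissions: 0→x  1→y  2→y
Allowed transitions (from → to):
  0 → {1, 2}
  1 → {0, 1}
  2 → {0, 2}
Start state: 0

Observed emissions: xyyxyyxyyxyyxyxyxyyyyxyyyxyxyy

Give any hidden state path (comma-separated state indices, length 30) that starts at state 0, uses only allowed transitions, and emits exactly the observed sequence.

0,2,2,0,2,2,0,1,1,0,1,1,0,2,0,1,0,2,2,2,2,0,2,2,2,0,1,0,1,1

  pos 0: x in {0}, choose 0; start
  pos 1: y in {1,2}, choose 2; 0->2 ok
  pos 2: y in {1,2}, choose 2; 2->2 ok
  pos 3: x in {0}, choose 0; 2->0 ok
  pos 4: y in {1,2}, choose 2; 0->2 ok
  pos 5: y in {1,2}, choose 2; 2->2 ok
  pos 6: x in {0}, choose 0; 2->0 ok
  pos 7: y in {1,2}, choose 1; 0->1 ok
  pos 8: y in {1,2}, choose 1; 1->1 ok
  pos 9: x in {0}, choose 0; 1->0 ok
  pos 10: y in {1,2}, choose 1; 0->1 ok
  pos 11: y in {1,2}, choose 1; 1->1 ok
  pos 12: x in {0}, choose 0; 1->0 ok
  pos 13: y in {1,2}, choose 2; 0->2 ok
  pos 14: x in {0}, choose 0; 2->0 ok
  pos 15: y in {1,2}, choose 1; 0->1 ok
  pos 16: x in {0}, choose 0; 1->0 ok
  pos 17: y in {1,2}, choose 2; 0->2 ok
  pos 18: y in {1,2}, choose 2; 2->2 ok
  pos 19: y in {1,2}, choose 2; 2->2 ok
  pos 20: y in {1,2}, choose 2; 2->2 ok
  pos 21: x in {0}, choose 0; 2->0 ok
  pos 22: y in {1,2}, choose 2; 0->2 ok
  pos 23: y in {1,2}, choose 2; 2->2 ok
  pos 24: y in {1,2}, choose 2; 2->2 ok
  pos 25: x in {0}, choose 0; 2->0 ok
  pos 26: y in {1,2}, choose 1; 0->1 ok
  pos 27: x in {0}, choose 0; 1->0 ok
  pos 28: y in {1,2}, choose 1; 0->1 ok
  pos 29: y in {1,2}, choose 1; 1->1 ok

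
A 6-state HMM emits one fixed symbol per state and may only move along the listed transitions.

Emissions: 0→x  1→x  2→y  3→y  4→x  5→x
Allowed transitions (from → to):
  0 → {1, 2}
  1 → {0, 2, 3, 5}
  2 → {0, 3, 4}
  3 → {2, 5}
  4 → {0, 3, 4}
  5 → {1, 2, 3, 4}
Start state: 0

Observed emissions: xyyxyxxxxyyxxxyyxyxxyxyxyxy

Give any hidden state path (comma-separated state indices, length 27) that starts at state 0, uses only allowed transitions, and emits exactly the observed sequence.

  pos 0: x in {0,1,4,5}, choose 0; start
  pos 1: y in {2,3}, choose 2; 0->2 ok
  pos 2: y in {2,3}, choose 3; 2->3 ok
  pos 3: x in {0,1,4,5}, choose 5; 3->5 ok
  pos 4: y in {2,3}, choose 3; 5->3 ok
  pos 5: x in {0,1,4,5}, choose 5; 3->5 ok
  pos 6: x in {0,1,4,5}, choose 4; 5->4 ok
  pos 7: x in {0,1,4,5}, choose 4; 4->4 ok
  pos 8: x in {0,1,4,5}, choose 4; 4->4 ok
  pos 9: y in {2,3}, choose 3; 4->3 ok
  pos 10: y in {2,3}, choose 2; 3->2 ok
  pos 11: x in {0,1,4,5}, choose 0; 2->0 ok
  pos 12: x in {0,1,4,5}, choose 1; 0->1 ok
  pos 13: x in {0,1,4,5}, choose 5; 1->5 ok
  pos 14: y in {2,3}, choose 2; 5->2 ok
  pos 15: y in {2,3}, choose 3; 2->3 ok
  pos 16: x in {0,1,4,5}, choose 5; 3->5 ok
  pos 17: y in {2,3}, choose 3; 5->3 ok
  pos 18: x in {0,1,4,5}, choose 5; 3->5 ok
  pos 19: x in {0,1,4,5}, choose 1; 5->1 ok
  pos 20: y in {2,3}, choose 2; 1->2 ok
  pos 21: x in {0,1,4,5}, choose 4; 2->4 ok
  pos 22: y in {2,3}, choose 3; 4->3 ok
  pos 23: x in {0,1,4,5}, choose 5; 3->5 ok
  pos 24: y in {2,3}, choose 3; 5->3 ok
  pos 25: x in {0,1,4,5}, choose 5; 3->5 ok
  pos 26: y in {2,3}, choose 3; 5->3 ok

0,2,3,5,3,5,4,4,4,3,2,0,1,5,2,3,5,3,5,1,2,4,3,5,3,5,3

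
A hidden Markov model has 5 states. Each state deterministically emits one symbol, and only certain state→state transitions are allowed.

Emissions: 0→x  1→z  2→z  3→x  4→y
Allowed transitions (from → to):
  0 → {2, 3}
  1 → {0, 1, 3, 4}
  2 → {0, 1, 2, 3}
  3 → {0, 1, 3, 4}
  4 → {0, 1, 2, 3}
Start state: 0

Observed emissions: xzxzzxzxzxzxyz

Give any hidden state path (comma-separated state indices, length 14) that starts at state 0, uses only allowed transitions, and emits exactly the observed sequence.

  [0] x  {0,3}  => 0  start
  [1] z  {1,2}  => 2  0->2 ok
  [2] x  {0,3}  => 0  2->0 ok
  [3] z  {1,2}  => 2  0->2 ok
  [4] z  {1,2}  => 1  2->1 ok
  [5] x  {0,3}  => 0  1->0 ok
  [6] z  {1,2}  => 2  0->2 ok
  [7] x  {0,3}  => 0  2->0 ok
  [8] z  {1,2}  => 2  0->2 ok
  [9] x  {0,3}  => 0  2->0 ok
  [10] z  {1,2}  => 2  0->2 ok
  [11] x  {0,3}  => 3  2->3 ok
  [12] y  {4}  => 4  3->4 ok
  [13] z  {1,2}  => 1  4->1 ok

0,2,0,2,1,0,2,0,2,0,2,3,4,1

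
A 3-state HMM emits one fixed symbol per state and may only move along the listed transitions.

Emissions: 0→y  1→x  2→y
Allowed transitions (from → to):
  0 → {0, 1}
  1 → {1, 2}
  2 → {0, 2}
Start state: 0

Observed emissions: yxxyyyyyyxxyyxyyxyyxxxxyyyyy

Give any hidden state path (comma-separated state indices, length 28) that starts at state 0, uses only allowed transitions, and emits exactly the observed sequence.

0,1,1,2,2,0,0,0,0,1,1,2,0,1,2,0,1,2,0,1,1,1,1,2,2,2,2,2

  [0] y  {0,2}  => 0  start
  [1] x  {1}  => 1  0->1 ok
  [2] x  {1}  => 1  1->1 ok
  [3] y  {0,2}  => 2  1->2 ok
  [4] y  {0,2}  => 2  2->2 ok
  [5] y  {0,2}  => 0  2->0 ok
  [6] y  {0,2}  => 0  0->0 ok
  [7] y  {0,2}  => 0  0->0 ok
  [8] y  {0,2}  => 0  0->0 ok
  [9] x  {1}  => 1  0->1 ok
  [10] x  {1}  => 1  1->1 ok
  [11] y  {0,2}  => 2  1->2 ok
  [12] y  {0,2}  => 0  2->0 ok
  [13] x  {1}  => 1  0->1 ok
  [14] y  {0,2}  => 2  1->2 ok
  [15] y  {0,2}  => 0  2->0 ok
  [16] x  {1}  => 1  0->1 ok
  [17] y  {0,2}  => 2  1->2 ok
  [18] y  {0,2}  => 0  2->0 ok
  [19] x  {1}  => 1  0->1 ok
  [20] x  {1}  => 1  1->1 ok
  [21] x  {1}  => 1  1->1 ok
  [22] x  {1}  => 1  1->1 ok
  [23] y  {0,2}  => 2  1->2 ok
  [24] y  {0,2}  => 2  2->2 ok
  [25] y  {0,2}  => 2  2->2 ok
  [26] y  {0,2}  => 2  2->2 ok
  [27] y  {0,2}  => 2  2->2 ok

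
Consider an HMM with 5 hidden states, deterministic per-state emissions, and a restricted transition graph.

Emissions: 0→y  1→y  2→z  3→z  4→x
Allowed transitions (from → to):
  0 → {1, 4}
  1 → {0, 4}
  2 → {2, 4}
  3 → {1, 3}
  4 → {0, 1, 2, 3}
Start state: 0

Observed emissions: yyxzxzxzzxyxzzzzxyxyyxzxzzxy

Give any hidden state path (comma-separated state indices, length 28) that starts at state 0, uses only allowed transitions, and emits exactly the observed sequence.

  [0] y  {0,1}  => 0  start
  [1] y  {0,1}  => 1  0->1 ok
  [2] x  {4}  => 4  1->4 ok
  [3] z  {2,3}  => 2  4->2 ok
  [4] x  {4}  => 4  2->4 ok
  [5] z  {2,3}  => 2  4->2 ok
  [6] x  {4}  => 4  2->4 ok
  [7] z  {2,3}  => 2  4->2 ok
  [8] z  {2,3}  => 2  2->2 ok
  [9] x  {4}  => 4  2->4 ok
  [10] y  {0,1}  => 1  4->1 ok
  [11] x  {4}  => 4  1->4 ok
  [12] z  {2,3}  => 2  4->2 ok
  [13] z  {2,3}  => 2  2->2 ok
  [14] z  {2,3}  => 2  2->2 ok
  [15] z  {2,3}  => 2  2->2 ok
  [16] x  {4}  => 4  2->4 ok
  [17] y  {0,1}  => 1  4->1 ok
  [18] x  {4}  => 4  1->4 ok
  [19] y  {0,1}  => 1  4->1 ok
  [20] y  {0,1}  => 0  1->0 ok
  [21] x  {4}  => 4  0->4 ok
  [22] z  {2,3}  => 2  4->2 ok
  [23] x  {4}  => 4  2->4 ok
  [24] z  {2,3}  => 2  4->2 ok
  [25] z  {2,3}  => 2  2->2 ok
  [26] x  {4}  => 4  2->4 ok
  [27] y  {0,1}  => 0  4->0 ok

0,1,4,2,4,2,4,2,2,4,1,4,2,2,2,2,4,1,4,1,0,4,2,4,2,2,4,0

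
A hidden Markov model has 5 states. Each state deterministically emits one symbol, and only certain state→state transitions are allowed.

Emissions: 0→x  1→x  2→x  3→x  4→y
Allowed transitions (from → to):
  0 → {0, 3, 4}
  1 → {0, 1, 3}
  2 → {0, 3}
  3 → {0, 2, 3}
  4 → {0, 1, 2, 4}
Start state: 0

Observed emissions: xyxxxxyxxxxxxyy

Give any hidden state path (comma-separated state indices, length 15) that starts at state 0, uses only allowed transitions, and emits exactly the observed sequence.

0,4,0,3,3,0,4,1,3,0,3,2,0,4,4

  t0 'x' -> {0,1,2,3}, take 0 (start)
  t1 'y' -> {4}, take 4 (0->4 ok)
  t2 'x' -> {0,1,2,3}, take 0 (4->0 ok)
  t3 'x' -> {0,1,2,3}, take 3 (0->3 ok)
  t4 'x' -> {0,1,2,3}, take 3 (3->3 ok)
  t5 'x' -> {0,1,2,3}, take 0 (3->0 ok)
  t6 'y' -> {4}, take 4 (0->4 ok)
  t7 'x' -> {0,1,2,3}, take 1 (4->1 ok)
  t8 'x' -> {0,1,2,3}, take 3 (1->3 ok)
  t9 'x' -> {0,1,2,3}, take 0 (3->0 ok)
  t10 'x' -> {0,1,2,3}, take 3 (0->3 ok)
  t11 'x' -> {0,1,2,3}, take 2 (3->2 ok)
  t12 'x' -> {0,1,2,3}, take 0 (2->0 ok)
  t13 'y' -> {4}, take 4 (0->4 ok)
  t14 'y' -> {4}, take 4 (4->4 ok)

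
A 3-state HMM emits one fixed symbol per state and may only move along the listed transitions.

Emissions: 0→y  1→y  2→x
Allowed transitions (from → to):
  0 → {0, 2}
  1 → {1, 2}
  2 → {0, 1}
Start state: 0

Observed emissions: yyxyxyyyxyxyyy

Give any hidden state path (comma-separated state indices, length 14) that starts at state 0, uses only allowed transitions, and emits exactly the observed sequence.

0,0,2,1,2,0,0,0,2,1,2,1,1,1

  0: obs=y cand={0,1} pick 0 [start]
  1: obs=y cand={0,1} pick 0 [0->0 ok]
  2: obs=x cand={2} pick 2 [0->2 ok]
  3: obs=y cand={0,1} pick 1 [2->1 ok]
  4: obs=x cand={2} pick 2 [1->2 ok]
  5: obs=y cand={0,1} pick 0 [2->0 ok]
  6: obs=y cand={0,1} pick 0 [0->0 ok]
  7: obs=y cand={0,1} pick 0 [0->0 ok]
  8: obs=x cand={2} pick 2 [0->2 ok]
  9: obs=y cand={0,1} pick 1 [2->1 ok]
  10: obs=x cand={2} pick 2 [1->2 ok]
  11: obs=y cand={0,1} pick 1 [2->1 ok]
  12: obs=y cand={0,1} pick 1 [1->1 ok]
  13: obs=y cand={0,1} pick 1 [1->1 ok]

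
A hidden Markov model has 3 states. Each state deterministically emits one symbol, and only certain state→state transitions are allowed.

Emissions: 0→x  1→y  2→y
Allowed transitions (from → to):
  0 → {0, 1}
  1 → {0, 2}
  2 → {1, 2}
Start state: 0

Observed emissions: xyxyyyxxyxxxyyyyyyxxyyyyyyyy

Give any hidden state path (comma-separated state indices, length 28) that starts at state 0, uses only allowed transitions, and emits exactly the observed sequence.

0,1,0,1,2,1,0,0,1,0,0,0,1,2,2,2,2,1,0,0,1,2,1,2,2,2,2,1

  t0 'x' -> {0}, take 0 (start)
  t1 'y' -> {1,2}, take 1 (0->1 ok)
  t2 'x' -> {0}, take 0 (1->0 ok)
  t3 'y' -> {1,2}, take 1 (0->1 ok)
  t4 'y' -> {1,2}, take 2 (1->2 ok)
  t5 'y' -> {1,2}, take 1 (2->1 ok)
  t6 'x' -> {0}, take 0 (1->0 ok)
  t7 'x' -> {0}, take 0 (0->0 ok)
  t8 'y' -> {1,2}, take 1 (0->1 ok)
  t9 'x' -> {0}, take 0 (1->0 ok)
  t10 'x' -> {0}, take 0 (0->0 ok)
  t11 'x' -> {0}, take 0 (0->0 ok)
  t12 'y' -> {1,2}, take 1 (0->1 ok)
  t13 'y' -> {1,2}, take 2 (1->2 ok)
  t14 'y' -> {1,2}, take 2 (2->2 ok)
  t15 'y' -> {1,2}, take 2 (2->2 ok)
  t16 'y' -> {1,2}, take 2 (2->2 ok)
  t17 'y' -> {1,2}, take 1 (2->1 ok)
  t18 'x' -> {0}, take 0 (1->0 ok)
  t19 'x' -> {0}, take 0 (0->0 ok)
  t20 'y' -> {1,2}, take 1 (0->1 ok)
  t21 'y' -> {1,2}, take 2 (1->2 ok)
  t22 'y' -> {1,2}, take 1 (2->1 ok)
  t23 'y' -> {1,2}, take 2 (1->2 ok)
  t24 'y' -> {1,2}, take 2 (2->2 ok)
  t25 'y' -> {1,2}, take 2 (2->2 ok)
  t26 'y' -> {1,2}, take 2 (2->2 ok)
  t27 'y' -> {1,2}, take 1 (2->1 ok)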